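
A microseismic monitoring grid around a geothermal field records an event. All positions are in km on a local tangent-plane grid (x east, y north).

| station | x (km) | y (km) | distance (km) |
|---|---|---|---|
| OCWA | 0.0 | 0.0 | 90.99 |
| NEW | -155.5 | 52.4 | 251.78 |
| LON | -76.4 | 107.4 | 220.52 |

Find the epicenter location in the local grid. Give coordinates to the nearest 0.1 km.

Circle about each station: x² + y² = 90.99²; (x + 155.5)² + (y − 52.4)² = 251.78²; (x + 76.4)² + (y − 107.4)² = 220.52².
Subtracting pairs of circle equations eliminates x²+y² and gives linear equations (the radical axes):
-311.0 x + 104.8 y = -28187.98
-152.8 x + 214.8 y = -22978.17
Solving the 2×2 system: x ≈ 71.8, y ≈ -55.9 km.
Check against OCWA (with the unrounded x, y): √(x²+y²) = 90.99 ≈ 90.99 km. ✓

x ≈ 71.8 km, y ≈ -55.9 km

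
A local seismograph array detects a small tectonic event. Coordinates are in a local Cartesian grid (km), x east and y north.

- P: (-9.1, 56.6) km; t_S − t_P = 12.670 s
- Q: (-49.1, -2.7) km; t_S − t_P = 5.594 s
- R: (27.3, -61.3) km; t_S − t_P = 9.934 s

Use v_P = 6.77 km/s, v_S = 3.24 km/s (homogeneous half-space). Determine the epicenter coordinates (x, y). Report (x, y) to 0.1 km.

(-19.8, -21.4)

Distance from S−P lag: d = Δt · v_P v_S / (v_P − v_S) = Δt · (6.77·3.24)/(6.77−3.24) ≈ 6.2138·Δt.
So d_P = 78.73, d_Q = 34.76, d_R = 61.73 km.
Circle about each station: (x + 9.1)² + (y − 56.6)² = 78.73²; (x + 49.1)² + (y + 2.7)² = 34.76²; (x − 27.3)² + (y + 61.3)² = 61.73².
Subtracting the P equation from the Q and R equations removes the quadratic terms:
-80.0 x − 118.6 y = 4121.89
72.8 x − 235.8 y = 3604.43
Solving the 2×2 system: x ≈ -19.8, y ≈ -21.4 km.
Check against P (with the unrounded x, y): √((x + 9.1)²+(y − 56.6)²) = 78.73 ≈ 78.73 km. ✓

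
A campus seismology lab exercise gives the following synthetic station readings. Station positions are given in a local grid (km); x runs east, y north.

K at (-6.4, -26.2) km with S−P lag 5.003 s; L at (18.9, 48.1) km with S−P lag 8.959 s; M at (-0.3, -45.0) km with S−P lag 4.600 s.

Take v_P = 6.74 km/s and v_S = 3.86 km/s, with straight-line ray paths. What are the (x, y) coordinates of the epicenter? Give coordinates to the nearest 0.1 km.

38.6 km east, -30.4 km north

Distance from S−P lag: d = Δt · v_P v_S / (v_P − v_S) = Δt · (6.74·3.86)/(6.74−3.86) ≈ 9.0335·Δt.
So d_K = 45.19, d_L = 80.93, d_M = 41.55 km.
Circle about each station: (x + 6.4)² + (y + 26.2)² = 45.19²; (x − 18.9)² + (y − 48.1)² = 80.93²; (x + 0.3)² + (y + 45.0)² = 41.55².
Subtracting the K equation from the L and M equations removes the quadratic terms:
50.6 x + 148.6 y = -2564.11
12.2 x − 37.6 y = 1613.42
Solving the 2×2 system: x ≈ 38.6, y ≈ -30.4 km.
Check against K (with the unrounded x, y): √((x + 6.4)²+(y + 26.2)²) = 45.18 ≈ 45.19 km. ✓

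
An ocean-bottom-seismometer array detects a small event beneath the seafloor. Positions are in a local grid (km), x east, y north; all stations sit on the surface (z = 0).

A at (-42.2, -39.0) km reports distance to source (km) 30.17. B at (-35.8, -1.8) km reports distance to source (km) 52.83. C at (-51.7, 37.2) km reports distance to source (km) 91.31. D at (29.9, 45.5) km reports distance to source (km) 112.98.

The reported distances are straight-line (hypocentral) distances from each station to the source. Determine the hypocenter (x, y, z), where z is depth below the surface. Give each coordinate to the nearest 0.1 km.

Each station gives a sphere (x−x_i)² + (y−y_i)² + z² = d_i² (stations at z=0).
Subtracting the A sphere from B and C: z² cancels, leaving linear equations in x and y:
12.8 x + 74.4 y = -3897.74
-19.0 x + 152.4 y = -6672.40
Solving: x ≈ -29.007, y ≈ -47.399 km (keep extra digits for the depth step; rounded: -29.0, -47.4).
Then from the A sphere: z² = 30.17² − (x + 42.2)² − (y + 39.0)² with x = -29.007, y = -47.399, so z ≈ 25.800 ≈ 25.8 km.

(-29.0, -47.4, 25.8)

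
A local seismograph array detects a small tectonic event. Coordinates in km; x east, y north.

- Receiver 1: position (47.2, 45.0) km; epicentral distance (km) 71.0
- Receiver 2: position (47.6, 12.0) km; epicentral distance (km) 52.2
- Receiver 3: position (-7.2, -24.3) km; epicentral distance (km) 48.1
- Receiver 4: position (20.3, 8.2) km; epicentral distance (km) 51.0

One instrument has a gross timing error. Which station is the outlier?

Solve using three stations at a time. Using Receiver 2, Receiver 3, Receiver 4 (subtract circle equations pairwise → linear system) gives (x, y) ≈ (38.6, -39.6).
Distances from that point to each station vs reported:
  Receiver 1: calculated 85.0 vs reported 71.0 → residual 14.0 km
  Receiver 2: calculated 52.4 vs reported 52.2 → residual 0.2 km
  Receiver 3: calculated 48.3 vs reported 48.1 → residual 0.2 km
  Receiver 4: calculated 51.2 vs reported 51.0 → residual 0.2 km
Receiver 2, Receiver 3, Receiver 4 are mutually consistent (residuals ≈ 0); Receiver 1 is off by 14.0 km.

Receiver 1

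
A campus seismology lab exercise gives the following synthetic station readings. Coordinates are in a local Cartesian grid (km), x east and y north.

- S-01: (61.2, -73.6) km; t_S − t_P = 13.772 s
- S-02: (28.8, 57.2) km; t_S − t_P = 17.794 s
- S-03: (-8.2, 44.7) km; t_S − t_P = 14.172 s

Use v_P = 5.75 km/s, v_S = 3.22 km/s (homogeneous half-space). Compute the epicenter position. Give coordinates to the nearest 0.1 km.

x ≈ -37.8 km, y ≈ -54.7 km

Distance from S−P lag: d = Δt · v_P v_S / (v_P − v_S) = Δt · (5.75·3.22)/(5.75−3.22) ≈ 7.3182·Δt.
So d_S-01 = 100.79, d_S-02 = 130.22, d_S-03 = 103.71 km.
Circle about each station: (x − 61.2)² + (y + 73.6)² = 100.79²; (x − 28.8)² + (y − 57.2)² = 130.22²; (x + 8.2)² + (y − 44.7)² = 103.71².
Subtracting pairs of circle equations eliminates x²+y² and gives linear equations (the radical axes):
-64.8 x + 261.6 y = -11859.74
-138.8 x + 236.6 y = -7694.21
Solving the 2×2 system: x ≈ -37.8, y ≈ -54.7 km.
Check against S-01 (with the unrounded x, y): √((x − 61.2)²+(y + 73.6)²) = 100.80 ≈ 100.79 km. ✓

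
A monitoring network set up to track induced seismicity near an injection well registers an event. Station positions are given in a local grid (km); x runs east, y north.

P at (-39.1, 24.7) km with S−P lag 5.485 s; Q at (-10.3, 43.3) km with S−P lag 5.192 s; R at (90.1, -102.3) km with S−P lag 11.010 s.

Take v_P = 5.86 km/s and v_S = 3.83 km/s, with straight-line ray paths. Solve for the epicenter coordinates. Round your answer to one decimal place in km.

Distance from S−P lag: d = Δt · v_P v_S / (v_P − v_S) = Δt · (5.86·3.83)/(5.86−3.83) ≈ 11.0561·Δt.
So d_P = 60.64, d_Q = 57.40, d_R = 121.73 km.
Circle about each station: (x + 39.1)² + (y − 24.7)² = 60.64²; (x + 10.3)² + (y − 43.3)² = 57.40²; (x − 90.1)² + (y + 102.3)² = 121.73².
Subtracting pairs of circle equations eliminates x²+y² and gives linear equations (the radical axes):
57.6 x + 37.2 y = 224.53
258.4 x − 254.0 y = 5303.42
Solving the 2×2 system: x ≈ 10.5, y ≈ -10.2 km.

x ≈ 10.5 km, y ≈ -10.2 km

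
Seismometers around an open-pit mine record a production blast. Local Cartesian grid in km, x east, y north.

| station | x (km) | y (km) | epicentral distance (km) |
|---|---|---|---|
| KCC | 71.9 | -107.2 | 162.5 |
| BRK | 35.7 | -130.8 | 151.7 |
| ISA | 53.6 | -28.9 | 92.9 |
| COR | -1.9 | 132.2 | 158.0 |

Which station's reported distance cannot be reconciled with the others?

ISA

Solve using three stations at a time. Using KCC, BRK, COR (subtract circle equations pairwise → linear system) gives (x, y) ≈ (-61.4, -14.2).
Distances from that point to each station vs reported:
  KCC: calculated 162.5 vs reported 162.5 → residual 0.0 km
  BRK: calculated 151.7 vs reported 151.7 → residual 0.0 km
  ISA: calculated 115.9 vs reported 92.9 → residual 23.0 km
  COR: calculated 158.0 vs reported 158.0 → residual 0.0 km
KCC, BRK, COR are mutually consistent (residuals ≈ 0); ISA is off by 23.0 km.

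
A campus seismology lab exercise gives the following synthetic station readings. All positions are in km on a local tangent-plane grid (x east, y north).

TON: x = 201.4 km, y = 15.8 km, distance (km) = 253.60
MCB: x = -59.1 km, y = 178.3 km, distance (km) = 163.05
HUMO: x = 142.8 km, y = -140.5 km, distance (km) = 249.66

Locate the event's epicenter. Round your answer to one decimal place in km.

-52.2 km east, 15.4 km north

Circle about each station: (x − 201.4)² + (y − 15.8)² = 253.60²; (x + 59.1)² + (y − 178.3)² = 163.05²; (x − 142.8)² + (y + 140.5)² = 249.66².
Subtracting the TON equation from the MCB and HUMO equations removes the quadratic terms:
-521.0 x + 325.0 y = 32199.76
-117.2 x − 312.6 y = 1303.33
Solving the 2×2 system: x ≈ -52.2, y ≈ 15.4 km.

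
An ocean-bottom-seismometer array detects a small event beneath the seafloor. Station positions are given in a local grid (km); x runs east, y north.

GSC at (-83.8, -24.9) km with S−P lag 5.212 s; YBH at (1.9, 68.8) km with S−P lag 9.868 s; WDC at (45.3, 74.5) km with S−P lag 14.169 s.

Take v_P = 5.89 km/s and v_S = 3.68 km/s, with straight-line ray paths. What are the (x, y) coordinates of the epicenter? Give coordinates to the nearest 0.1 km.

Distance from S−P lag: d = Δt · v_P v_S / (v_P − v_S) = Δt · (5.89·3.68)/(5.89−3.68) ≈ 9.8078·Δt.
So d_GSC = 51.12, d_YBH = 96.78, d_WDC = 138.97 km.
Circle about each station: (x + 83.8)² + (y + 24.9)² = 51.12²; (x − 1.9)² + (y − 68.8)² = 96.78²; (x − 45.3)² + (y − 74.5)² = 138.97².
Subtracting the GSC equation from the YBH and WDC equations removes the quadratic terms:
171.4 x + 187.4 y = -9658.51
258.2 x + 198.8 y = -16739.52
Solving the 2×2 system: x ≈ -85.0, y ≈ 26.2 km.

x ≈ -85.0 km, y ≈ 26.2 km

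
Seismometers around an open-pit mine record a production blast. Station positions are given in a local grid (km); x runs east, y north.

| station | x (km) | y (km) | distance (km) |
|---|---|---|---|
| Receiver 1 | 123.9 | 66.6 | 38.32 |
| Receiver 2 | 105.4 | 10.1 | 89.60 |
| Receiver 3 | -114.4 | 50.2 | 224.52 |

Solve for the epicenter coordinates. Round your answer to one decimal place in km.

Circle about each station: (x − 123.9)² + (y − 66.6)² = 38.32²; (x − 105.4)² + (y − 10.1)² = 89.60²; (x + 114.4)² + (y − 50.2)² = 224.52².
Subtracting the Receiver 1 equation from the Receiver 2 and Receiver 3 equations removes the quadratic terms:
-37.0 x − 113.0 y = -15135.34
-476.6 x − 32.8 y = -53120.18
Solving the 2×2 system: x ≈ 104.6, y ≈ 99.7 km.

104.6 km east, 99.7 km north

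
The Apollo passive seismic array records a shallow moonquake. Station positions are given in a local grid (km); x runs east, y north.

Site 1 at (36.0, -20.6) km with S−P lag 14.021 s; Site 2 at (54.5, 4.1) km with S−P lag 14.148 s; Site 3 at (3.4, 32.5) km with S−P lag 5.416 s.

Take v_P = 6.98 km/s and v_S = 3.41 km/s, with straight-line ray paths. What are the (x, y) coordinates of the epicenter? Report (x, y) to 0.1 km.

x ≈ -30.4 km, y ≈ 45.2 km

Distance from S−P lag: d = Δt · v_P v_S / (v_P − v_S) = Δt · (6.98·3.41)/(6.98−3.41) ≈ 6.6672·Δt.
So d_Site 1 = 93.48, d_Site 2 = 94.33, d_Site 3 = 36.11 km.
Circle about each station: (x − 36.0)² + (y + 20.6)² = 93.48²; (x − 54.5)² + (y − 4.1)² = 94.33²; (x − 3.4)² + (y − 32.5)² = 36.11².
Subtracting pairs of circle equations eliminates x²+y² and gives linear equations (the radical axes):
37.0 x + 49.4 y = 1107.06
-65.2 x + 106.2 y = 6782.03
Solving the 2×2 system: x ≈ -30.4, y ≈ 45.2 km.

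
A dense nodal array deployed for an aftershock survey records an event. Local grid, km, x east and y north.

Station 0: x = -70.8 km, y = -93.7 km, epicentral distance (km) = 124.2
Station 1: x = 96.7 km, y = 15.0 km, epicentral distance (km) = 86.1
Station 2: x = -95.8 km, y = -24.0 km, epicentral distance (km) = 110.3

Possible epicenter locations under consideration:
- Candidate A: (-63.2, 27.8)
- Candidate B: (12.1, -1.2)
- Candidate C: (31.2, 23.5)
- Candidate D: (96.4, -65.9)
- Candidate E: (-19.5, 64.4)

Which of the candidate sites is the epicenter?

For each candidate, compare |candidate − station| to the reported distance:
Candidate A: residuals Station 0 2.5, Station 1 74.3, Station 2 49.1 → max 74.3 km
Candidate B: residuals Station 0 0.0, Station 1 0.0, Station 2 0.0 → max 0.0 km
Candidate C: residuals Station 0 31.2, Station 1 20.1, Station 2 25.3 → max 31.2 km
Candidate D: residuals Station 0 45.3, Station 1 5.2, Station 2 86.4 → max 86.4 km
Candidate E: residuals Station 0 42.0, Station 1 40.2, Station 2 6.5 → max 42.0 km
Only Candidate B has all residuals ≈ 0.

Candidate B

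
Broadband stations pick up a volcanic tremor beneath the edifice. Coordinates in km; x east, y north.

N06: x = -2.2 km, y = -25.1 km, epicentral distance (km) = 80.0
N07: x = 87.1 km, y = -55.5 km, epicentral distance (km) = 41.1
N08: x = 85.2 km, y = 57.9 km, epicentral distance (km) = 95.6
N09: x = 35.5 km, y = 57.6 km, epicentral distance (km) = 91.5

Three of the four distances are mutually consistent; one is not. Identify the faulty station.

Solve using three stations at a time. Using N07, N08, N09 (subtract circle equations pairwise → linear system) gives (x, y) ≈ (53.2, -32.2).
Distances from that point to each station vs reported:
  N06: calculated 55.8 vs reported 80.0 → residual 24.2 km
  N07: calculated 41.2 vs reported 41.1 → residual 0.1 km
  N08: calculated 95.6 vs reported 95.6 → residual 0.0 km
  N09: calculated 91.5 vs reported 91.5 → residual 0.0 km
N07, N08, N09 are mutually consistent (residuals ≈ 0); N06 is off by 24.2 km.

N06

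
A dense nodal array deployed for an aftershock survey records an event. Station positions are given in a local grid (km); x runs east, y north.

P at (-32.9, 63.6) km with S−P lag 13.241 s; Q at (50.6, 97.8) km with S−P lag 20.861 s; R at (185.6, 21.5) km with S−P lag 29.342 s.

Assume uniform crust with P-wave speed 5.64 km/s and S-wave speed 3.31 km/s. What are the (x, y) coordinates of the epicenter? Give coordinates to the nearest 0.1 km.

Distance from S−P lag: d = Δt · v_P v_S / (v_P − v_S) = Δt · (5.64·3.31)/(5.64−3.31) ≈ 8.0122·Δt.
So d_P = 106.09, d_Q = 167.14, d_R = 235.09 km.
Circle about each station: (x + 32.9)² + (y − 63.6)² = 106.09²; (x − 50.6)² + (y − 97.8)² = 167.14²; (x − 185.6)² + (y − 21.5)² = 235.09².
Subtracting pairs of circle equations eliminates x²+y² and gives linear equations (the radical axes):
167.0 x + 68.4 y = -9682.86
437.0 x − 84.2 y = -14229.98
Solving the 2×2 system: x ≈ -40.7, y ≈ -42.2 km.

(-40.7, -42.2)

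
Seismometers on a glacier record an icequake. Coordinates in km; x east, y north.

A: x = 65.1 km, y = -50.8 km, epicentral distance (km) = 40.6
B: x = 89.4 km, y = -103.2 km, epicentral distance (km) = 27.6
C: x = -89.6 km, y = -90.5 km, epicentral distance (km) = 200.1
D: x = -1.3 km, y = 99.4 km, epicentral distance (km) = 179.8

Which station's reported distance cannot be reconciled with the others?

B

Solve using three stations at a time. Using A, C, D (subtract circle equations pairwise → linear system) gives (x, y) ≈ (105.3, -45.4).
Distances from that point to each station vs reported:
  A: calculated 40.6 vs reported 40.6 → residual 0.0 km
  B: calculated 60.0 vs reported 27.6 → residual 32.4 km
  C: calculated 200.1 vs reported 200.1 → residual 0.0 km
  D: calculated 179.8 vs reported 179.8 → residual 0.0 km
A, C, D are mutually consistent (residuals ≈ 0); B is off by 32.4 km.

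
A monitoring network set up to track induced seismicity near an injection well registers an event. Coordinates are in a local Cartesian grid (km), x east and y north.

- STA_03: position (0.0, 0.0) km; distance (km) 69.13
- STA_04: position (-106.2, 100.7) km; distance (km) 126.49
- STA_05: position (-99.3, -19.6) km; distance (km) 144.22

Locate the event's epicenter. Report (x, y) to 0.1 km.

Circle about each station: x² + y² = 69.13²; (x + 106.2)² + (y − 100.7)² = 126.49²; (x + 99.3)² + (y + 19.6)² = 144.22².
Subtracting the STA_03 equation from the STA_04 and STA_05 equations removes the quadratic terms:
-212.4 x + 201.4 y = 10198.17
-198.6 x − 39.2 y = -5775.80
Solving the 2×2 system: x ≈ 15.8, y ≈ 67.3 km.

(15.8, 67.3)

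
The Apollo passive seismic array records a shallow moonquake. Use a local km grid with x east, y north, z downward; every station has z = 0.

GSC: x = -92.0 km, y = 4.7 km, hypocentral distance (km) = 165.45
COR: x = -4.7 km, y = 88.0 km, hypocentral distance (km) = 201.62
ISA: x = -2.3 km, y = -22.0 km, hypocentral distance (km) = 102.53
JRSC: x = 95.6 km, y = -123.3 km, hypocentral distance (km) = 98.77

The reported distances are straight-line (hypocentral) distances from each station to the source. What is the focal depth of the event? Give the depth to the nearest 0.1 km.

depth ≈ 58.6 km

Each station gives a sphere (x−x_i)² + (y−y_i)² + z² = d_i² (stations at z=0).
Subtracting the GSC sphere from COR and ISA: z² cancels, leaving linear equations in x and y:
174.6 x + 166.6 y = -13996.92
179.4 x − 53.4 y = 8864.50
Solving: x ≈ 18.601, y ≈ -103.510 km (keep extra digits for the depth step; rounded: 18.6, -103.5).
Then from the GSC sphere: z² = 165.45² − (x + 92.0)² − (y − 4.7)² with x = 18.601, y = -103.510, so z ≈ 58.581 ≈ 58.6 km.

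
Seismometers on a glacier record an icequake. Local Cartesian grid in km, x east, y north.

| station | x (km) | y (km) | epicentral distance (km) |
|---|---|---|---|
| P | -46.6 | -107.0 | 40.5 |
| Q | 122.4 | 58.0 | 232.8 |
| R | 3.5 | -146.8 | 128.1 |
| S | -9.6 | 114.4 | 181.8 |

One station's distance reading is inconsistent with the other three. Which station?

P

Solve using three stations at a time. Using Q, R, S (subtract circle equations pairwise → linear system) gives (x, y) ≈ (-82.8, -52.1).
Distances from that point to each station vs reported:
  P: calculated 65.8 vs reported 40.5 → residual 25.3 km
  Q: calculated 232.8 vs reported 232.8 → residual 0.0 km
  R: calculated 128.1 vs reported 128.1 → residual 0.0 km
  S: calculated 181.8 vs reported 181.8 → residual 0.0 km
Q, R, S are mutually consistent (residuals ≈ 0); P is off by 25.3 km.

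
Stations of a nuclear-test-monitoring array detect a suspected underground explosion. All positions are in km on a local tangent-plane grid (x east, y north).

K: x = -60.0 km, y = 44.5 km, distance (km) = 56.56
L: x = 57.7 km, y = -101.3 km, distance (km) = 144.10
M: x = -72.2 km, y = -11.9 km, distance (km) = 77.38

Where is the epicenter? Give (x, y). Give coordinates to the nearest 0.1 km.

x ≈ -5.9 km, y ≈ 28.0 km

Circle about each station: (x + 60.0)² + (y − 44.5)² = 56.56²; (x − 57.7)² + (y + 101.3)² = 144.10²; (x + 72.2)² + (y + 11.9)² = 77.38².
Subtracting the K equation from the L and M equations removes the quadratic terms:
235.4 x − 291.6 y = -9555.05
-24.4 x − 112.8 y = -3014.43
Solving the 2×2 system: x ≈ -5.9, y ≈ 28.0 km.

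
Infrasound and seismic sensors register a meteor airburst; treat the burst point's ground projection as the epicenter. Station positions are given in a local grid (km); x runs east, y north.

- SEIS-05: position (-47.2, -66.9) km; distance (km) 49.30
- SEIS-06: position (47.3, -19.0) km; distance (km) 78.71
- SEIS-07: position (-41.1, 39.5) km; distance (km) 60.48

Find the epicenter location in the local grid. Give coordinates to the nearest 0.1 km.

Circle about each station: (x + 47.2)² + (y + 66.9)² = 49.30²; (x − 47.3)² + (y + 19.0)² = 78.71²; (x + 41.1)² + (y − 39.5)² = 60.48².
Subtracting the SEIS-05 equation from the SEIS-06 and SEIS-07 equations removes the quadratic terms:
189.0 x + 95.8 y = -7869.93
12.2 x + 212.8 y = -4681.33
Solving the 2×2 system: x ≈ -31.4, y ≈ -20.2 km.

(-31.4, -20.2)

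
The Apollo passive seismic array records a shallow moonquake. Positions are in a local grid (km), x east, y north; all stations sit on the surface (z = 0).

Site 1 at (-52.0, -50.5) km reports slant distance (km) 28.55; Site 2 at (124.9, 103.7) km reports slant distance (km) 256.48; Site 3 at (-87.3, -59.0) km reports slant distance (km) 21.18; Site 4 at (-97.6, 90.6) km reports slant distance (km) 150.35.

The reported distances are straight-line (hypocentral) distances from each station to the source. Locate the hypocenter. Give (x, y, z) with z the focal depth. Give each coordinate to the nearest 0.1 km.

(-74.3, -57.0, 16.6)

Each station gives a sphere (x−x_i)² + (y−y_i)² + z² = d_i² (stations at z=0).
Subtracting the Site 1 sphere from Site 2 and Site 3: z² cancels, leaving linear equations in x and y:
353.8 x + 308.4 y = -43867.44
-70.6 x − 17.0 y = 6214.55
Solving: x ≈ -74.298, y ≈ -57.006 km (keep extra digits for the depth step; rounded: -74.3, -57.0).
Then from the Site 1 sphere: z² = 28.55² − (x + 52.0)² − (y + 50.5)² with x = -74.298, y = -57.006, so z ≈ 16.600 ≈ 16.6 km.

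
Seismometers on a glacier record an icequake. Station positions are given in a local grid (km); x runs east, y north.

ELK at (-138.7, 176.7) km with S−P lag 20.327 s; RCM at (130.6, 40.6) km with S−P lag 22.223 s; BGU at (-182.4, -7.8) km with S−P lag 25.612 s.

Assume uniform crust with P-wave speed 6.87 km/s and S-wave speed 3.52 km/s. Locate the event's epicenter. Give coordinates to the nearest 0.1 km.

(-23.2, 86.2)

Distance from S−P lag: d = Δt · v_P v_S / (v_P − v_S) = Δt · (6.87·3.52)/(6.87−3.52) ≈ 7.2186·Δt.
So d_ELK = 146.73, d_RCM = 160.42, d_BGU = 184.88 km.
Circle about each station: (x + 138.7)² + (y − 176.7)² = 146.73²; (x − 130.6)² + (y − 40.6)² = 160.42²; (x + 182.4)² + (y + 7.8)² = 184.88².
Subtracting the ELK equation from the RCM and BGU equations removes the quadratic terms:
538.6 x − 272.2 y = -35960.74
-87.4 x − 369.0 y = -29780.90
Solving the 2×2 system: x ≈ -23.2, y ≈ 86.2 km.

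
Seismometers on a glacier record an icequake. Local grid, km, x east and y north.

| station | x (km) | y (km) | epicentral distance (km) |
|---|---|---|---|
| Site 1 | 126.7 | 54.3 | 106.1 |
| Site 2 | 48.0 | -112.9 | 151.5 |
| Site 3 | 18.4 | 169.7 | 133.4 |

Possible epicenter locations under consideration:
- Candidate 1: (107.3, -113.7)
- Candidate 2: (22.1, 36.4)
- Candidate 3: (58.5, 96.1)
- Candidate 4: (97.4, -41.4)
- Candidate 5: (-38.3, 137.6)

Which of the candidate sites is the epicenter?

Candidate 2

For each candidate, compare |candidate − station| to the reported distance:
Candidate 1: residuals Site 1 63.0, Site 2 92.2, Site 3 163.6 → max 163.6 km
Candidate 2: residuals Site 1 0.0, Site 2 0.0, Site 3 0.0 → max 0.0 km
Candidate 3: residuals Site 1 26.1, Site 2 57.8, Site 3 49.6 → max 57.8 km
Candidate 4: residuals Site 1 6.0, Site 2 64.6, Site 3 92.0 → max 92.0 km
Candidate 5: residuals Site 1 78.7, Site 2 113.4, Site 3 68.2 → max 113.4 km
Only Candidate 2 has all residuals ≈ 0.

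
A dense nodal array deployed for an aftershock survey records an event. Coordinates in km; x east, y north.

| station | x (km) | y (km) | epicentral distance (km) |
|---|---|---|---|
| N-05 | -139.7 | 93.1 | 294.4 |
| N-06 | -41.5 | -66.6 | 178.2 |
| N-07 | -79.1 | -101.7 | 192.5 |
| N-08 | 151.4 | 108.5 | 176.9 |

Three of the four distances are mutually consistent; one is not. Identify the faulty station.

N-06

Solve using three stations at a time. Using N-05, N-07, N-08 (subtract circle equations pairwise → linear system) gives (x, y) ≈ (109.7, -63.5).
Distances from that point to each station vs reported:
  N-05: calculated 294.5 vs reported 294.4 → residual 0.1 km
  N-06: calculated 151.2 vs reported 178.2 → residual 27.0 km
  N-07: calculated 192.6 vs reported 192.5 → residual 0.1 km
  N-08: calculated 177.0 vs reported 176.9 → residual 0.1 km
N-05, N-07, N-08 are mutually consistent (residuals ≈ 0); N-06 is off by 27.0 km.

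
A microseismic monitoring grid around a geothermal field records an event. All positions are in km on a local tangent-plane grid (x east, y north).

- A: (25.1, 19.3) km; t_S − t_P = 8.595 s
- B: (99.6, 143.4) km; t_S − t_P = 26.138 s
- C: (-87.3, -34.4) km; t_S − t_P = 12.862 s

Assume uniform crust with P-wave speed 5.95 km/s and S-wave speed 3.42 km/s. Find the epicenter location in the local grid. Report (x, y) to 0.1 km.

(15.1, -49.1)

Distance from S−P lag: d = Δt · v_P v_S / (v_P − v_S) = Δt · (5.95·3.42)/(5.95−3.42) ≈ 8.0431·Δt.
So d_A = 69.13, d_B = 210.23, d_C = 103.45 km.
Circle about each station: (x − 25.1)² + (y − 19.3)² = 69.13²; (x − 99.6)² + (y − 143.4)² = 210.23²; (x + 87.3)² + (y + 34.4)² = 103.45².
Subtracting the A equation from the B and C equations removes the quadratic terms:
149.0 x + 248.2 y = -9936.48
-224.8 x − 107.4 y = 1879.20
Solving the 2×2 system: x ≈ 15.1, y ≈ -49.1 km.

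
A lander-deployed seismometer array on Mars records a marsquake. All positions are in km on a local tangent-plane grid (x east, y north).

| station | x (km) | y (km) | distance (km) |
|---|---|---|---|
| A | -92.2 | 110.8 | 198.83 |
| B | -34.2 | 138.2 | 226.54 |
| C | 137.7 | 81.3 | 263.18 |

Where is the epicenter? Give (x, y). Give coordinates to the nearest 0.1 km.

-65.3 km east, -86.2 km north

Circle about each station: (x + 92.2)² + (y − 110.8)² = 198.83²; (x + 34.2)² + (y − 138.2)² = 226.54²; (x − 137.7)² + (y − 81.3)² = 263.18².
Subtracting pairs of circle equations eliminates x²+y² and gives linear equations (the radical axes):
116.0 x + 54.8 y = -12295.60
459.8 x − 59.0 y = -24936.84
Solving the 2×2 system: x ≈ -65.3, y ≈ -86.2 km.
Check against A (with the unrounded x, y): √((x + 92.2)²+(y − 110.8)²) = 198.80 ≈ 198.83 km. ✓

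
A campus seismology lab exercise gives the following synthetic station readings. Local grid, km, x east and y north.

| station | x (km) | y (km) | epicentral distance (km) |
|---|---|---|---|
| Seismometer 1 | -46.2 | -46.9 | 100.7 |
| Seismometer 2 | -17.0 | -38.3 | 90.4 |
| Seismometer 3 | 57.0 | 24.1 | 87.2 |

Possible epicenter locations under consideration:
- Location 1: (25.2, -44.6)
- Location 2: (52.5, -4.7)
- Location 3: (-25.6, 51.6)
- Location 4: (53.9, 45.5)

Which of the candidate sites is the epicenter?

Location 3

For each candidate, compare |candidate − station| to the reported distance:
Location 1: residuals Seismometer 1 29.3, Seismometer 2 47.7, Seismometer 3 11.5 → max 47.7 km
Location 2: residuals Seismometer 1 6.6, Seismometer 2 13.2, Seismometer 3 58.1 → max 58.1 km
Location 3: residuals Seismometer 1 0.1, Seismometer 2 0.1, Seismometer 3 0.1 → max 0.1 km
Location 4: residuals Seismometer 1 35.5, Seismometer 2 19.4, Seismometer 3 65.6 → max 65.6 km
Only Location 3 has all residuals ≈ 0.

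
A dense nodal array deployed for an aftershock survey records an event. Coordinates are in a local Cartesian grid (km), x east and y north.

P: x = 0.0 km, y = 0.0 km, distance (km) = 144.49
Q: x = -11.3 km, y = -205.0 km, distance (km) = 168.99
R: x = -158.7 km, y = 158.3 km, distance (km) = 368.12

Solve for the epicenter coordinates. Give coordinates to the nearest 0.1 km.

Circle about each station: x² + y² = 144.49²; (x + 11.3)² + (y + 205.0)² = 168.99²; (x + 158.7)² + (y − 158.3)² = 368.12².
Subtracting pairs of circle equations eliminates x²+y² and gives linear equations (the radical axes):
-22.6 x − 410.0 y = 34472.43
-317.4 x + 316.6 y = -64390.39
Solving the 2×2 system: x ≈ 112.8, y ≈ -90.3 km.

x ≈ 112.8 km, y ≈ -90.3 km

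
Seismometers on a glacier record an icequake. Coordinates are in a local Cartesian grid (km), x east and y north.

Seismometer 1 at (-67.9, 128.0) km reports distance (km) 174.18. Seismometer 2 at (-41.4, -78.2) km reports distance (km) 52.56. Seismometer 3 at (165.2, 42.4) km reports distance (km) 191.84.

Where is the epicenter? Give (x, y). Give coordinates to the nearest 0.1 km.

x ≈ -9.8 km, y ≈ -36.2 km

Circle about each station: (x + 67.9)² + (y − 128.0)² = 174.18²; (x + 41.4)² + (y + 78.2)² = 52.56²; (x − 165.2)² + (y − 42.4)² = 191.84².
Subtracting pairs of circle equations eliminates x²+y² and gives linear equations (the radical axes):
53.0 x − 412.4 y = 14410.91
466.2 x − 171.2 y = 1630.48
Solving the 2×2 system: x ≈ -9.8, y ≈ -36.2 km.
Check against Seismometer 1 (with the unrounded x, y): √((x + 67.9)²+(y − 128.0)²) = 174.18 ≈ 174.18 km. ✓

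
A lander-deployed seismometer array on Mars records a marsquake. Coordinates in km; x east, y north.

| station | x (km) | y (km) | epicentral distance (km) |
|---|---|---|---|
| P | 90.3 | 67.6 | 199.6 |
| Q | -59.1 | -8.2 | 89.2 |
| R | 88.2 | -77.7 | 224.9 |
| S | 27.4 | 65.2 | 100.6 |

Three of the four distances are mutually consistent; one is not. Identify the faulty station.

P

Solve using three stations at a time. Using Q, R, S (subtract circle equations pairwise → linear system) gives (x, y) ≈ (-72.1, 80.0).
Distances from that point to each station vs reported:
  P: calculated 162.9 vs reported 199.6 → residual 36.7 km
  Q: calculated 89.2 vs reported 89.2 → residual 0.0 km
  R: calculated 224.9 vs reported 224.9 → residual 0.0 km
  S: calculated 100.6 vs reported 100.6 → residual 0.0 km
Q, R, S are mutually consistent (residuals ≈ 0); P is off by 36.7 km.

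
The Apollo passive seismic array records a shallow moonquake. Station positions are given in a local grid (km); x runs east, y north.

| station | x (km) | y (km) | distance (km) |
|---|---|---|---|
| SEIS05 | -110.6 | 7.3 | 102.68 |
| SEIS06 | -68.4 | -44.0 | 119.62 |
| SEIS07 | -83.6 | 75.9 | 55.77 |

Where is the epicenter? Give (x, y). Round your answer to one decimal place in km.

Circle about each station: (x + 110.6)² + (y − 7.3)² = 102.68²; (x + 68.4)² + (y + 44.0)² = 119.62²; (x + 83.6)² + (y − 75.9)² = 55.77².
Subtracting pairs of circle equations eliminates x²+y² and gives linear equations (the radical axes):
84.4 x − 102.6 y = -9436.85
54.0 x + 137.2 y = 7897.01
Solving the 2×2 system: x ≈ -28.3, y ≈ 68.7 km.

-28.3 km east, 68.7 km north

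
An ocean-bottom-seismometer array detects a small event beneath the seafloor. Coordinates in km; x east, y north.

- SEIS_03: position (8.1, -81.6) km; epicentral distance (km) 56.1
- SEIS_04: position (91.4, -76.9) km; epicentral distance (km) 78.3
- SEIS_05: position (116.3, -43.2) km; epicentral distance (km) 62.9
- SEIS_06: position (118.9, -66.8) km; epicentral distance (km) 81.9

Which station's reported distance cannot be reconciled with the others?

SEIS_03

Solve using three stations at a time. Using SEIS_04, SEIS_05, SEIS_06 (subtract circle equations pairwise → linear system) gives (x, y) ≈ (69.0, -2.1).
Distances from that point to each station vs reported:
  SEIS_03: calculated 100.2 vs reported 56.1 → residual 44.1 km
  SEIS_04: calculated 78.1 vs reported 78.3 → residual 0.2 km
  SEIS_05: calculated 62.7 vs reported 62.9 → residual 0.2 km
  SEIS_06: calculated 81.7 vs reported 81.9 → residual 0.2 km
SEIS_04, SEIS_05, SEIS_06 are mutually consistent (residuals ≈ 0); SEIS_03 is off by 44.1 km.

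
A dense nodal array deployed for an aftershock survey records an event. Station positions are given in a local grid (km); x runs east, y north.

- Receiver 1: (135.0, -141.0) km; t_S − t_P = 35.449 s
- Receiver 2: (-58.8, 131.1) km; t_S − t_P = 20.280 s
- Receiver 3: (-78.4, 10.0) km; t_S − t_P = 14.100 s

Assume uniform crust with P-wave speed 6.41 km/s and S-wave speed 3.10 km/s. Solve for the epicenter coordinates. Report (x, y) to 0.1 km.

Distance from S−P lag: d = Δt · v_P v_S / (v_P − v_S) = Δt · (6.41·3.10)/(6.41−3.10) ≈ 6.0033·Δt.
So d_Receiver 1 = 212.81, d_Receiver 2 = 121.75, d_Receiver 3 = 84.65 km.
Circle about each station: (x − 135.0)² + (y + 141.0)² = 212.81²; (x + 58.8)² + (y − 131.1)² = 121.75²; (x + 78.4)² + (y − 10.0)² = 84.65².
Subtracting pairs of circle equations eliminates x²+y² and gives linear equations (the radical axes):
-387.6 x + 544.2 y = 13003.68
-426.8 x + 302.0 y = 6263.03
Solving the 2×2 system: x ≈ 4.5, y ≈ 27.1 km.

x ≈ 4.5 km, y ≈ 27.1 km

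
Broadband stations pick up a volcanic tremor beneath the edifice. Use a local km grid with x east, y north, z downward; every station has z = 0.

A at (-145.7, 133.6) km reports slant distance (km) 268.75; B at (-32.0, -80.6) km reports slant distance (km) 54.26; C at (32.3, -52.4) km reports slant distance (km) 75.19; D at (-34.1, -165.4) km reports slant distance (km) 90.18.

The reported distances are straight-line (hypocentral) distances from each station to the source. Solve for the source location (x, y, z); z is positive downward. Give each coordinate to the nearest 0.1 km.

(-9.3, -93.0, 47.7)

Each station gives a sphere (x−x_i)² + (y−y_i)² + z² = d_i² (stations at z=0).
Subtracting the A sphere from B and C: z² cancels, leaving linear equations in x and y:
227.4 x − 428.4 y = 37725.32
356.0 x − 372.0 y = 31284.63
Solving: x ≈ -9.298, y ≈ -92.996 km (keep extra digits for the depth step; rounded: -9.3, -93.0).
Then from the A sphere: z² = 268.75² − (x + 145.7)² − (y − 133.6)² with x = -9.298, y = -92.996, so z ≈ 47.700 ≈ 47.7 km.
Check against D (with the unrounded solution): distance 90.18 ≈ 90.18 km. ✓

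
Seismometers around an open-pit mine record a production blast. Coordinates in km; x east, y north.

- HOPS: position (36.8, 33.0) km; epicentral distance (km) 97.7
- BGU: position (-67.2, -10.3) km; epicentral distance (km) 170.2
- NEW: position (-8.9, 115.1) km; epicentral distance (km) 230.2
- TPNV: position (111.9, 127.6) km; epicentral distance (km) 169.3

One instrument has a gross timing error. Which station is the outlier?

NEW

Solve using three stations at a time. Using HOPS, BGU, TPNV (subtract circle equations pairwise → linear system) gives (x, y) ≈ (100.0, -41.1).
Distances from that point to each station vs reported:
  HOPS: calculated 97.4 vs reported 97.7 → residual 0.3 km
  BGU: calculated 170.0 vs reported 170.2 → residual 0.2 km
  NEW: calculated 190.5 vs reported 230.2 → residual 39.7 km
  TPNV: calculated 169.1 vs reported 169.3 → residual 0.2 km
HOPS, BGU, TPNV are mutually consistent (residuals ≈ 0); NEW is off by 39.7 km.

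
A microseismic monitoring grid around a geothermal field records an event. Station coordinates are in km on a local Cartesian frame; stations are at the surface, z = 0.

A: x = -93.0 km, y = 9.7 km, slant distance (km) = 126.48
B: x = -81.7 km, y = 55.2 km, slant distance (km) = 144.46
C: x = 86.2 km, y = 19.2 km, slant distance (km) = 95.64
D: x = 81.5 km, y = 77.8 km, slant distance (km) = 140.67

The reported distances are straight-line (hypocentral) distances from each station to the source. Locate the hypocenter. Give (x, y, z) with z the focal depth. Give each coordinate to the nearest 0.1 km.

x ≈ 19.0 km, y ≈ -47.5 km, depth ≈ 13.5 km

Each station gives a sphere (x−x_i)² + (y−y_i)² + z² = d_i² (stations at z=0).
Subtracting the A sphere from B and C: z² cancels, leaving linear equations in x and y:
22.6 x + 91.0 y = -3892.66
358.4 x + 19.0 y = 5906.17
Solving: x ≈ 18.997, y ≈ -47.494 km (keep extra digits for the depth step; rounded: 19.0, -47.5).
Then from the A sphere: z² = 126.48² − (x + 93.0)² − (y − 9.7)² with x = 18.997, y = -47.494, so z ≈ 13.517 ≈ 13.5 km.
Check against D (with the unrounded solution): distance 140.67 ≈ 140.67 km. ✓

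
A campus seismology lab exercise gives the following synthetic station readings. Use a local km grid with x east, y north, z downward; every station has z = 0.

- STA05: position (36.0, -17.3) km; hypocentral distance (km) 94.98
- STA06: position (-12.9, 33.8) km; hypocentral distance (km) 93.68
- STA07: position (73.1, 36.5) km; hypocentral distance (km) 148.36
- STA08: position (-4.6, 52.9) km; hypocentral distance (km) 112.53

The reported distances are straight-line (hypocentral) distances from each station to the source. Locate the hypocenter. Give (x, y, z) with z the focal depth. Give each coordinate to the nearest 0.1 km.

Each station gives a sphere (x−x_i)² + (y−y_i)² + z² = d_i² (stations at z=0).
Subtracting the STA05 sphere from STA06 and STA07: z² cancels, leaving linear equations in x and y:
-97.8 x + 102.2 y = -41.18
74.2 x + 107.6 y = -7908.92
Solving: x ≈ -44.396, y ≈ -42.888 km (keep extra digits for the depth step; rounded: -44.4, -42.9).
Then from the STA05 sphere: z² = 94.98² − (x − 36.0)² − (y + 17.3)² with x = -44.396, y = -42.888, so z ≈ 43.623 ≈ 43.6 km.

(-44.4, -42.9, 43.6)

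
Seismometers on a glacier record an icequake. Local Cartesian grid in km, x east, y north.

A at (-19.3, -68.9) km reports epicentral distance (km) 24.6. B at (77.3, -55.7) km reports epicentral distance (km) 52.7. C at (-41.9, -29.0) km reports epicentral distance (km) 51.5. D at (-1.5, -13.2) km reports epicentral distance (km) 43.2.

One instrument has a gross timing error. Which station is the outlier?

Solve using three stations at a time. Using A, C, D (subtract circle equations pairwise → linear system) gives (x, y) ≈ (1.8, -56.3).
Distances from that point to each station vs reported:
  A: calculated 24.6 vs reported 24.6 → residual 0.0 km
  B: calculated 75.5 vs reported 52.7 → residual 22.8 km
  C: calculated 51.5 vs reported 51.5 → residual 0.0 km
  D: calculated 43.2 vs reported 43.2 → residual 0.0 km
A, C, D are mutually consistent (residuals ≈ 0); B is off by 22.8 km.

B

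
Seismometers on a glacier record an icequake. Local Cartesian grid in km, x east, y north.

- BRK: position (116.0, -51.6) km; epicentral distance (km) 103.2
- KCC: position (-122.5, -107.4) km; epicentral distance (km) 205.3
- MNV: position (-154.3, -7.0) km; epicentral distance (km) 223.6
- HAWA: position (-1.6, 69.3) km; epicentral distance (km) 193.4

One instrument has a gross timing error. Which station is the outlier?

KCC

Solve using three stations at a time. Using BRK, MNV, HAWA (subtract circle equations pairwise → linear system) gives (x, y) ≈ (38.7, -119.8).
Distances from that point to each station vs reported:
  BRK: calculated 103.1 vs reported 103.2 → residual 0.1 km
  KCC: calculated 161.7 vs reported 205.3 → residual 43.6 km
  MNV: calculated 223.5 vs reported 223.6 → residual 0.1 km
  HAWA: calculated 193.3 vs reported 193.4 → residual 0.1 km
BRK, MNV, HAWA are mutually consistent (residuals ≈ 0); KCC is off by 43.6 km.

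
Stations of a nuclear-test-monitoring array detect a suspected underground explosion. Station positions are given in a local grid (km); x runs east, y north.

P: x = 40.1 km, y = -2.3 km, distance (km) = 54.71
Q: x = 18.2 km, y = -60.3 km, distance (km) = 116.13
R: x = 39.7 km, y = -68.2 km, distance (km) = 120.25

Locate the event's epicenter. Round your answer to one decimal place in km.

(48.9, 51.7)

Circle about each station: (x − 40.1)² + (y + 2.3)² = 54.71²; (x − 18.2)² + (y + 60.3)² = 116.13²; (x − 39.7)² + (y + 68.2)² = 120.25².
Subtracting pairs of circle equations eliminates x²+y² and gives linear equations (the radical axes):
-43.8 x − 116.0 y = -8138.96
-0.8 x − 131.8 y = -6852.85
Solving the 2×2 system: x ≈ 48.9, y ≈ 51.7 km.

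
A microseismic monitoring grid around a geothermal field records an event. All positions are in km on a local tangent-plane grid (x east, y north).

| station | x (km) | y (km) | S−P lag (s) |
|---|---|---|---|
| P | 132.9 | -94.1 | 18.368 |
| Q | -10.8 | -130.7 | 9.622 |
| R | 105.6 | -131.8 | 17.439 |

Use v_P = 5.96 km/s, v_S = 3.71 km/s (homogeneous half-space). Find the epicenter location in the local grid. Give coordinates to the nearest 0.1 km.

Distance from S−P lag: d = Δt · v_P v_S / (v_P − v_S) = Δt · (5.96·3.71)/(5.96−3.71) ≈ 9.8274·Δt.
So d_P = 180.51, d_Q = 94.56, d_R = 171.38 km.
Circle about each station: (x − 132.9)² + (y + 94.1)² = 180.51²; (x + 10.8)² + (y + 130.7)² = 94.56²; (x − 105.6)² + (y + 131.8)² = 171.38².
Subtracting pairs of circle equations eliminates x²+y² and gives linear equations (the radical axes):
-287.4 x − 73.2 y = 14324.18
-54.6 x − 75.4 y = 5218.14
Solving the 2×2 system: x ≈ -39.5, y ≈ -40.6 km.
Check against P (with the unrounded x, y): √((x − 132.9)²+(y + 94.1)²) = 180.51 ≈ 180.51 km. ✓

-39.5 km east, -40.6 km north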